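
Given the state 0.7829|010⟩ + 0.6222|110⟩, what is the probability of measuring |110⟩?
0.3871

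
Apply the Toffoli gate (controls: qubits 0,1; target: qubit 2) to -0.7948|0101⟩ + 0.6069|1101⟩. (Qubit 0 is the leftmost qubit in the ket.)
-0.7948|0101⟩ + 0.6069|1111⟩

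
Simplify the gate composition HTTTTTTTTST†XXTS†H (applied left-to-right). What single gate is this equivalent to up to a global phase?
I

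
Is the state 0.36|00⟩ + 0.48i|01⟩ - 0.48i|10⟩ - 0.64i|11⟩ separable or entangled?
Entangled

Writing the state as a|00⟩ + b|01⟩ + c|10⟩ + d|11⟩, it is a product state iff ad − bc = 0.
Here (a, b, c, d) = (0.36, 0.48i, -0.48i, -0.64i): ad − bc = (0.36)(-0.64i) − (0.48i)(-0.48i) = (-0.2304 - 0.2304i) ≠ 0, so the state is entangled.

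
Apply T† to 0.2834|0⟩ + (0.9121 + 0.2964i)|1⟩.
0.2834|0⟩ + (0.8545 - 0.4354i)|1⟩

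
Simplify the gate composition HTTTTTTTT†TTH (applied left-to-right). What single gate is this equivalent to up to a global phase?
I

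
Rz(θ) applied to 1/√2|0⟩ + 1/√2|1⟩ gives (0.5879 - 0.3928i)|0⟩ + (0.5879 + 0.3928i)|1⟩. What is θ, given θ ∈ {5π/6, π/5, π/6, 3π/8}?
3π/8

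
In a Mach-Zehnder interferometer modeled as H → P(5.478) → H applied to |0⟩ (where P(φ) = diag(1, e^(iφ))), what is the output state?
(0.8465 - 0.3605i)|0⟩ + (0.1535 + 0.3605i)|1⟩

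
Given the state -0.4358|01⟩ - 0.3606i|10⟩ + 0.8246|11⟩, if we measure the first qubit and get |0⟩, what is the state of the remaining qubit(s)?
-|1⟩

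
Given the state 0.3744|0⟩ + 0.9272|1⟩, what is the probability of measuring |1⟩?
0.8597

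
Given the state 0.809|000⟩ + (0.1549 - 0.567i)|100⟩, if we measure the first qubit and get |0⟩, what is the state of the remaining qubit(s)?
|00⟩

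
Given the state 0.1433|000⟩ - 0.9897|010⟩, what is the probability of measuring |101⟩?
0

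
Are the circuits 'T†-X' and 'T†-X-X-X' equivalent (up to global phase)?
Yes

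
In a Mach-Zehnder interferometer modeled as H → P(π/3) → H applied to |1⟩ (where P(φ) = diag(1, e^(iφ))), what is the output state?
(0.25 - 0.433i)|0⟩ + (0.75 + 0.433i)|1⟩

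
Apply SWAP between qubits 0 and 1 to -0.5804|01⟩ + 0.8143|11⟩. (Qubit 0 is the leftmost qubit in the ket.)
-0.5804|10⟩ + 0.8143|11⟩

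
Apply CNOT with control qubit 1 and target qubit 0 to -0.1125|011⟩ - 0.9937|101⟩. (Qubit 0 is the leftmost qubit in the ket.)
-0.9937|101⟩ - 0.1125|111⟩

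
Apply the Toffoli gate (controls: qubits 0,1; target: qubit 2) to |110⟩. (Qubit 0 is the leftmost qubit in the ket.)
|111⟩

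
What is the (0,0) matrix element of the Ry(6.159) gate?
-0.9981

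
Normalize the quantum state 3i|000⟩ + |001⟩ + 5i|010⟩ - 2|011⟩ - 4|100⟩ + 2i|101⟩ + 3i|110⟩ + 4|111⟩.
0.3273i|000⟩ + 0.1091|001⟩ + 0.5455i|010⟩ - 0.2182|011⟩ - 0.4364|100⟩ + 0.2182i|101⟩ + 0.3273i|110⟩ + 0.4364|111⟩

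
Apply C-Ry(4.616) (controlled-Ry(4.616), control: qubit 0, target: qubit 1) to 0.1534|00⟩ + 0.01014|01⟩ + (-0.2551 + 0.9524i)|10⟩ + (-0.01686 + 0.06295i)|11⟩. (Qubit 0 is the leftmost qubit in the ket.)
0.1534|00⟩ + 0.01014|01⟩ + (0.184 - 0.6868i)|10⟩ + (-0.1775 + 0.6628i)|11⟩

C-Ry(4.616) leaves the control-|0⟩ kets |00⟩, |01⟩ unchanged and applies Ry(4.616) to qubit 1 on the control-|1⟩ pair (|10⟩, |11⟩).
Ry(4.616) = [[cos(θ/2), −sin(θ/2)], [sin(θ/2), cos(θ/2)]]; θ = 4.616, cos(θ/2) ≈ -0.67222, sin(θ/2) ≈ 0.740351.
With a = amp(|10⟩) = (-0.2551 + 0.9524i) and b = amp(|11⟩) = (-0.01686 + 0.06295i):
new amp(|10⟩) = (-0.67222)·a + (-0.740351)·b = (0.184 - 0.6868i)
new amp(|11⟩) = (0.740351)·a + (-0.67222)·b = (-0.1775 + 0.6628i)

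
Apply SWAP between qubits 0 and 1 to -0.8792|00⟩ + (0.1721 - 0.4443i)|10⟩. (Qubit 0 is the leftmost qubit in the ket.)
-0.8792|00⟩ + (0.1721 - 0.4443i)|01⟩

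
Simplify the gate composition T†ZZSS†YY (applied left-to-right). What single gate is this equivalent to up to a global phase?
T†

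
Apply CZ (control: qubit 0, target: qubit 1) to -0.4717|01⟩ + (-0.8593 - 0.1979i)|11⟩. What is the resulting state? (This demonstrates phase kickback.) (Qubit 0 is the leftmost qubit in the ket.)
-0.4717|01⟩ + (0.8593 + 0.1979i)|11⟩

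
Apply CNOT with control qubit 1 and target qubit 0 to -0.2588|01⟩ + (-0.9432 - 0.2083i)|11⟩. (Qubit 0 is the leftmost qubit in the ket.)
(-0.9432 - 0.2083i)|01⟩ - 0.2588|11⟩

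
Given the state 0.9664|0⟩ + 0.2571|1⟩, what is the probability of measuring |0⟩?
0.9339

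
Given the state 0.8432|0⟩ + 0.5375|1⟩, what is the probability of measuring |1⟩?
0.2889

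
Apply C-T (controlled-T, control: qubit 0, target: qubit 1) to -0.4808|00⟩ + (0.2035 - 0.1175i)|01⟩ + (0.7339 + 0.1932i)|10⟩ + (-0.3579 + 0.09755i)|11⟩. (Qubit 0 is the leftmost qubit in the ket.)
-0.4808|00⟩ + (0.2035 - 0.1175i)|01⟩ + (0.7339 + 0.1932i)|10⟩ + (-0.3221 - 0.1841i)|11⟩

C-T leaves the control-|0⟩ kets |00⟩, |01⟩ unchanged and applies T to qubit 1 on the control-|1⟩ pair (|10⟩, |11⟩).
T = [[1, 0], [0, (1/√2 + (1/√2)i)]].
With a = amp(|10⟩) = (0.7339 + 0.1932i) and b = amp(|11⟩) = (-0.3579 + 0.09755i):
new amp(|10⟩) = (1)·a = (0.7339 + 0.1932i)
new amp(|11⟩) = (1/√2 + (1/√2)i)·b = (-0.3221 - 0.1841i)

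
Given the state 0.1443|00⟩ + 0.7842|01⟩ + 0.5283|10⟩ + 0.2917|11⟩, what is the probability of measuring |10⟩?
0.2791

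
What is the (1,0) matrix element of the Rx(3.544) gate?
-0.9798i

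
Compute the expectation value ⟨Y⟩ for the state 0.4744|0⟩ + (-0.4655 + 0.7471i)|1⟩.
0.7088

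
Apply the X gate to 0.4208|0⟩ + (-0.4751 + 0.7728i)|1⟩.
(-0.4751 + 0.7728i)|0⟩ + 0.4208|1⟩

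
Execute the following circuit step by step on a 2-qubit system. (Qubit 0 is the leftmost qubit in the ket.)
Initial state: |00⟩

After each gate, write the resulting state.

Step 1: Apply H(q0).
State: 1/√2|00⟩ + 1/√2|10⟩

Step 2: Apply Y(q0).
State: -(1/√2)i|00⟩ + (1/√2)i|10⟩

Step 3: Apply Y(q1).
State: 1/√2|01⟩ - 1/√2|11⟩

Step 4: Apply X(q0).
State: -1/√2|01⟩ + 1/√2|11⟩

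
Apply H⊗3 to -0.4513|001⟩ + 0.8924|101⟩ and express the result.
0.156|000⟩ - 0.156|001⟩ + 0.156|010⟩ - 0.156|011⟩ - 0.4751|100⟩ + 0.4751|101⟩ - 0.4751|110⟩ + 0.4751|111⟩

H⊗3 gives amp(|y⟩) = (1/2√2) Σ_x (−1)^(x·y) amp(|x⟩), where x·y is the number of positions in which both x and y have a 1.
|000⟩: (-0.4513 + 0.8924)/(2√2) = 0.156
|001⟩: (0.4513 - 0.8924)/(2√2) = -0.156
|010⟩: (-0.4513 + 0.8924)/(2√2) = 0.156
|011⟩: (0.4513 - 0.8924)/(2√2) = -0.156
|100⟩: (-0.4513 - 0.8924)/(2√2) = -0.4751
|101⟩: (0.4513 + 0.8924)/(2√2) = 0.4751
|110⟩: (-0.4513 - 0.8924)/(2√2) = -0.4751
|111⟩: (0.4513 + 0.8924)/(2√2) = 0.4751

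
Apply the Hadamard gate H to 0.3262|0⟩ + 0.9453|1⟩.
0.8991|0⟩ - 0.4378|1⟩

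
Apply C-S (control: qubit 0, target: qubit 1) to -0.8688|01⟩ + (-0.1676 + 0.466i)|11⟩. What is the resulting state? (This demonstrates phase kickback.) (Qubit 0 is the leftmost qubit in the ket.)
-0.8688|01⟩ + (-0.466 - 0.1676i)|11⟩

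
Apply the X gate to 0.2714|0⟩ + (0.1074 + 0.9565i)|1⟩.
(0.1074 + 0.9565i)|0⟩ + 0.2714|1⟩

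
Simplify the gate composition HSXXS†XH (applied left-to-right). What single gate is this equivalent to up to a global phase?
Z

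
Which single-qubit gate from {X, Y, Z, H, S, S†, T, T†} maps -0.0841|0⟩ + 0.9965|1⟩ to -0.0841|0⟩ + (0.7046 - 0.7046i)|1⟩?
T†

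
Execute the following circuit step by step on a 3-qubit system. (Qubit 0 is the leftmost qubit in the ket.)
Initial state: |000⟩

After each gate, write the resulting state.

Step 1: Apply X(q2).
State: |001⟩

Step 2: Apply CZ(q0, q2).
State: |001⟩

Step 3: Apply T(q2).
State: (1/√2 + (1/√2)i)|001⟩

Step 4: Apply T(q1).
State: (1/√2 + (1/√2)i)|001⟩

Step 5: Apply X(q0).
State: (1/√2 + (1/√2)i)|101⟩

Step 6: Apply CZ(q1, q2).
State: (1/√2 + (1/√2)i)|101⟩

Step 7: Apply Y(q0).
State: (1/√2 - (1/√2)i)|001⟩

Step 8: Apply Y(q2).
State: (-1/√2 - (1/√2)i)|000⟩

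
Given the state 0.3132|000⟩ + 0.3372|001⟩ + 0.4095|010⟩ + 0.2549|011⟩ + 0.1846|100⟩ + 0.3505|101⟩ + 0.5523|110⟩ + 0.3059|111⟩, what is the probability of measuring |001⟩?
0.1137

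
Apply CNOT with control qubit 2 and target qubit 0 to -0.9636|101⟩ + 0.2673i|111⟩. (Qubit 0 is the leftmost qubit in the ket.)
-0.9636|001⟩ + 0.2673i|011⟩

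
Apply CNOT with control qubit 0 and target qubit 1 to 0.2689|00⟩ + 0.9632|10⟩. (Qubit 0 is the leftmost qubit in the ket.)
0.2689|00⟩ + 0.9632|11⟩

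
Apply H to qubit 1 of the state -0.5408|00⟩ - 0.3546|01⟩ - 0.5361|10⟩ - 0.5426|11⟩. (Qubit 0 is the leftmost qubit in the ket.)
-0.6331|00⟩ - 0.1317|01⟩ - 0.7628|10⟩ + 0.004596|11⟩

H on qubit 1 mixes each pair of kets that differ only in qubit 1: amplitudes (a, b) of (|…0…⟩, |…1…⟩) become ((a + b)/√2, (a − b)/√2). Kets absent from the input have amplitude 0.
(|00⟩, |01⟩): (a, b) = (-0.5408, -0.3546) → (-0.6331, -0.1317)
(|10⟩, |11⟩): (a, b) = (-0.5361, -0.5426) → (-0.7628, 0.004596)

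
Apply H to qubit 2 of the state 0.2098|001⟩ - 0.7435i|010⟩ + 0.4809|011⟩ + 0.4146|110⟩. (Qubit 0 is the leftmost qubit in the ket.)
0.1484|000⟩ - 0.1484|001⟩ + (0.34 - 0.5257i)|010⟩ + (-0.34 - 0.5257i)|011⟩ + 0.2932|110⟩ + 0.2932|111⟩

H on qubit 2 mixes each pair of kets that differ only in qubit 2: amplitudes (a, b) of (|…0…⟩, |…1…⟩) become ((a + b)/√2, (a − b)/√2). Kets absent from the input have amplitude 0.
(|000⟩, |001⟩): (a, b) = (0, 0.2098) → (0.1484, -0.1484)
(|010⟩, |011⟩): (a, b) = (-0.7435i, 0.4809) → ((0.34 - 0.5257i), (-0.34 - 0.5257i))
(|110⟩, |111⟩): (a, b) = (0.4146, 0) → (0.2932, 0.2932)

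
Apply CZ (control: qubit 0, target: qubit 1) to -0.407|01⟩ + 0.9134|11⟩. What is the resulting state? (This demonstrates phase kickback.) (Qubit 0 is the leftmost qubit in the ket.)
-0.407|01⟩ - 0.9134|11⟩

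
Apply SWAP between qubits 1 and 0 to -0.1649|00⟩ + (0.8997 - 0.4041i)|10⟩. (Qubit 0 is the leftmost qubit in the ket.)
-0.1649|00⟩ + (0.8997 - 0.4041i)|01⟩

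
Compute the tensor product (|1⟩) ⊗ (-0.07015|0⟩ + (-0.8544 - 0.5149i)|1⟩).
-0.07015|10⟩ + (-0.8544 - 0.5149i)|11⟩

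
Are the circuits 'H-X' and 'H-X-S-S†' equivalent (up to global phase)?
Yes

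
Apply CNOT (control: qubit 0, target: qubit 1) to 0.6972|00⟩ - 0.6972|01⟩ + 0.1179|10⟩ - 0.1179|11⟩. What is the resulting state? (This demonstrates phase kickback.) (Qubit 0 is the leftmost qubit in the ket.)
0.6972|00⟩ - 0.6972|01⟩ - 0.1179|10⟩ + 0.1179|11⟩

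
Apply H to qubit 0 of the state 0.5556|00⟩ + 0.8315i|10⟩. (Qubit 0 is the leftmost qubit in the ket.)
(0.3929 + 0.588i)|00⟩ + (0.3929 - 0.588i)|10⟩

H on qubit 0 mixes each pair of kets that differ only in qubit 0: amplitudes (a, b) of (|…0…⟩, |…1…⟩) become ((a + b)/√2, (a − b)/√2). Kets absent from the input have amplitude 0.
(|00⟩, |10⟩): (a, b) = (0.5556, 0.8315i) → ((0.3929 + 0.588i), (0.3929 - 0.588i))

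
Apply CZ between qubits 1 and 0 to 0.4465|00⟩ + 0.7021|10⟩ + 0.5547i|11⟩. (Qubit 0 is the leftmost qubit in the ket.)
0.4465|00⟩ + 0.7021|10⟩ - 0.5547i|11⟩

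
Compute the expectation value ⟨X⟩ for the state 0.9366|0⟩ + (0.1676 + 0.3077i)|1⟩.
0.3139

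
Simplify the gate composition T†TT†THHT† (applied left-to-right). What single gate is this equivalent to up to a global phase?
T†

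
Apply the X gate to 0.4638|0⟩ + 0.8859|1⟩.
0.8859|0⟩ + 0.4638|1⟩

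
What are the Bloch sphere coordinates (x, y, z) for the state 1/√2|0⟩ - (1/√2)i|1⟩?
(0, -1, 0)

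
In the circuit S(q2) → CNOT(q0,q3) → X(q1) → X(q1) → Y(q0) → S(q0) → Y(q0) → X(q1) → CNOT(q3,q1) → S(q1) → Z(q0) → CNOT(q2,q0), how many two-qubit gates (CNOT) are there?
3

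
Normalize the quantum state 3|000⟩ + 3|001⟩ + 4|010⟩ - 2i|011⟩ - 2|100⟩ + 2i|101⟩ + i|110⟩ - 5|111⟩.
1/√8|000⟩ + 1/√8|001⟩ + 0.4714|010⟩ - 0.2357i|011⟩ - 0.2357|100⟩ + 0.2357i|101⟩ + 0.1179i|110⟩ - 0.5893|111⟩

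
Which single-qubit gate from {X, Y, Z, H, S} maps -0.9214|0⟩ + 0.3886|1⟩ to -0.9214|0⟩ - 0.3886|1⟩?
Z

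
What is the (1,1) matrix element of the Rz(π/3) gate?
(0.866 + (1/2)i)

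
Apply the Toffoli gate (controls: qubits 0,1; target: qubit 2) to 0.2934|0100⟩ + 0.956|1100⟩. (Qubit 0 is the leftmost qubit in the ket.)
0.2934|0100⟩ + 0.956|1110⟩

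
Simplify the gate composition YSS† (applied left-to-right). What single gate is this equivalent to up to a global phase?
Y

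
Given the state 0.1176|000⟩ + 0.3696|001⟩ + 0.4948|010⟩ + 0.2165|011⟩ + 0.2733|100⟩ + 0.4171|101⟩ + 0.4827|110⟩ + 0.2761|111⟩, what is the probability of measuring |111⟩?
0.07623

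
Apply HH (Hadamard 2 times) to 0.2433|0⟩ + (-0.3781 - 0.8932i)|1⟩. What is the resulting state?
0.2433|0⟩ + (-0.3781 - 0.8932i)|1⟩

H² = I, so an even number of Hadamards cancels: H^2 = I and the state is unchanged.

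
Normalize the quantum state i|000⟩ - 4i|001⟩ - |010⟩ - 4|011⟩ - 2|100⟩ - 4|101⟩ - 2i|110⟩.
0.1313i|000⟩ - 0.5252i|001⟩ - 0.1313|010⟩ - 0.5252|011⟩ - 0.2626|100⟩ - 0.5252|101⟩ - 0.2626i|110⟩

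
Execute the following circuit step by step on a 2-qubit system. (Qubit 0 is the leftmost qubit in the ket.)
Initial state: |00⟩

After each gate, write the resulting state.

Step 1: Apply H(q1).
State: 1/√2|00⟩ + 1/√2|01⟩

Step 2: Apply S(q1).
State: 1/√2|00⟩ + (1/√2)i|01⟩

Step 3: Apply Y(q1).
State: 1/√2|00⟩ + (1/√2)i|01⟩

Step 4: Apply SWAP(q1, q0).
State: 1/√2|00⟩ + (1/√2)i|10⟩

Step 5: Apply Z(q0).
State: 1/√2|00⟩ - (1/√2)i|10⟩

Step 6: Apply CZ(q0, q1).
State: 1/√2|00⟩ - (1/√2)i|10⟩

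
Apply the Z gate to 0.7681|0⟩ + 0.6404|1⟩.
0.7681|0⟩ - 0.6404|1⟩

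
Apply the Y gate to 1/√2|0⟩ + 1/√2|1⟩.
-(1/√2)i|0⟩ + (1/√2)i|1⟩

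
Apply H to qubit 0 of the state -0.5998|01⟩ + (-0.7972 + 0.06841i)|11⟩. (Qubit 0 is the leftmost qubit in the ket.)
(-0.9878 + 0.04837i)|01⟩ + (0.1396 - 0.04837i)|11⟩

H on qubit 0 mixes each pair of kets that differ only in qubit 0: amplitudes (a, b) of (|…0…⟩, |…1…⟩) become ((a + b)/√2, (a − b)/√2). Kets absent from the input have amplitude 0.
(|01⟩, |11⟩): (a, b) = (-0.5998, (-0.7972 + 0.06841i)) → ((-0.9878 + 0.04837i), (0.1396 - 0.04837i))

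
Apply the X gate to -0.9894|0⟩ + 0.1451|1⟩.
0.1451|0⟩ - 0.9894|1⟩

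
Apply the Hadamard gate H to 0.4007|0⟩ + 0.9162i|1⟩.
(0.2833 + 0.6479i)|0⟩ + (0.2833 - 0.6479i)|1⟩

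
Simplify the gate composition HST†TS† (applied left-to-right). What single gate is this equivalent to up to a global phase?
H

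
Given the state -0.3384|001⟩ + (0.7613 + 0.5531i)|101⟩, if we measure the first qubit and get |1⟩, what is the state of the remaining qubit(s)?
(0.809 + 0.5878i)|01⟩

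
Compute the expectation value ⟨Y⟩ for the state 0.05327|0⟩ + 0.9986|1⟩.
0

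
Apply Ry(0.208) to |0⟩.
0.9946|0⟩ + 0.1038|1⟩

Ry(0.208) = [[cos(θ/2), −sin(θ/2)], [sin(θ/2), cos(θ/2)]]; θ = 0.208, cos(θ/2) ≈ 0.994597, sin(θ/2) ≈ 0.103813.
With a = amp(|0⟩) = 1 and b = amp(|1⟩) = 0:
new amp(|0⟩) = (0.994597)·a + (-0.103813)·b = 0.9946
new amp(|1⟩) = (0.103813)·a + (0.994597)·b = 0.1038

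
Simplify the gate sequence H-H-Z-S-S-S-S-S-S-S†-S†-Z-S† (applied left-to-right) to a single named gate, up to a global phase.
S†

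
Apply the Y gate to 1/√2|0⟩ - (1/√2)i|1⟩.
-1/√2|0⟩ + (1/√2)i|1⟩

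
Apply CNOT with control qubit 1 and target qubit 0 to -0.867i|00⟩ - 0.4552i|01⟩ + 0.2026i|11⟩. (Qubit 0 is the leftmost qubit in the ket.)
-0.867i|00⟩ + 0.2026i|01⟩ - 0.4552i|11⟩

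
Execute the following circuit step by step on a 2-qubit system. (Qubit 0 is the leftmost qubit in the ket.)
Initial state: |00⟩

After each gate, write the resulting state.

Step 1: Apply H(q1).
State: 1/√2|00⟩ + 1/√2|01⟩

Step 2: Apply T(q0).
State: 1/√2|00⟩ + 1/√2|01⟩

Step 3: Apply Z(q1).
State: 1/√2|00⟩ - 1/√2|01⟩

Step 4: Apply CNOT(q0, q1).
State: 1/√2|00⟩ - 1/√2|01⟩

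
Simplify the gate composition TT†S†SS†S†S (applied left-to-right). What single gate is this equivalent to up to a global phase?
S†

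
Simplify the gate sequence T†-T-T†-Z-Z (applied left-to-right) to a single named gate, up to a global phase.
T†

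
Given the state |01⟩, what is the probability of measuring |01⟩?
1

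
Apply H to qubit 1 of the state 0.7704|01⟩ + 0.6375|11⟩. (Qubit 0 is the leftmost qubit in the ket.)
0.5448|00⟩ - 0.5448|01⟩ + 0.4508|10⟩ - 0.4508|11⟩

H on qubit 1 mixes each pair of kets that differ only in qubit 1: amplitudes (a, b) of (|…0…⟩, |…1…⟩) become ((a + b)/√2, (a − b)/√2). Kets absent from the input have amplitude 0.
(|00⟩, |01⟩): (a, b) = (0, 0.7704) → (0.5448, -0.5448)
(|10⟩, |11⟩): (a, b) = (0, 0.6375) → (0.4508, -0.4508)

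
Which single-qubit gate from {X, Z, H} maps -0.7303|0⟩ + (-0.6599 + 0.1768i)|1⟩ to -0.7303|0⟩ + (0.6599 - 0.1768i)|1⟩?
Z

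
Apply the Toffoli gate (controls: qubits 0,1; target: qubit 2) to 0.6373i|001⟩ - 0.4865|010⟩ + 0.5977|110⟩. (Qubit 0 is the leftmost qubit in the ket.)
0.6373i|001⟩ - 0.4865|010⟩ + 0.5977|111⟩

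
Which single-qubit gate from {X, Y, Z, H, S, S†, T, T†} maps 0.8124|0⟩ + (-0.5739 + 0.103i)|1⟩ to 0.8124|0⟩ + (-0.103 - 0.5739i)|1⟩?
S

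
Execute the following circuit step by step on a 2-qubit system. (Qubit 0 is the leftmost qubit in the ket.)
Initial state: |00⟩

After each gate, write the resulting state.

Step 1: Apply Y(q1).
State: i|01⟩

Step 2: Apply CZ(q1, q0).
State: i|01⟩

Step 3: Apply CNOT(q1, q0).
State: i|11⟩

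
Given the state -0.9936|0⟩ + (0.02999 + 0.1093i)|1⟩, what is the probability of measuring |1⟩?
0.01285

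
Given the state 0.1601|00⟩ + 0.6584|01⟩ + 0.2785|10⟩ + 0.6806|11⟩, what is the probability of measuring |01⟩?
0.4335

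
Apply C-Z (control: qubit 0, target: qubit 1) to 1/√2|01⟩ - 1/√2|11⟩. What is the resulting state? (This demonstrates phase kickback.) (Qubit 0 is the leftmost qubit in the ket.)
1/√2|01⟩ + 1/√2|11⟩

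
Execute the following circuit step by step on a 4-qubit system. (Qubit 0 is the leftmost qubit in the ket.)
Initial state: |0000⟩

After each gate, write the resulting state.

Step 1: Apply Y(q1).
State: i|0100⟩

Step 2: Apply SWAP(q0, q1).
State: i|1000⟩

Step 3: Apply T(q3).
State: i|1000⟩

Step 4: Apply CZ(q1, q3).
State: i|1000⟩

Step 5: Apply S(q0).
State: -|1000⟩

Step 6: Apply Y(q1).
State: -i|1100⟩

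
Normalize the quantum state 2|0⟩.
|0⟩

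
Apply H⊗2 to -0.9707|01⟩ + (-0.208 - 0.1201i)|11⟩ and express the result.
(-0.5894 - 0.06005i)|00⟩ + (0.5894 + 0.06005i)|01⟩ + (-0.3814 + 0.06005i)|10⟩ + (0.3814 - 0.06005i)|11⟩

H⊗2 gives amp(|y⟩) = (1/2) Σ_x (−1)^(x·y) amp(|x⟩), where x·y is the number of positions in which both x and y have a 1.
|00⟩: (-0.9707 + (-0.208 - 0.1201i))/2 = (-0.5894 - 0.06005i)
|01⟩: (0.9707 - (-0.208 - 0.1201i))/2 = (0.5894 + 0.06005i)
|10⟩: (-0.9707 - (-0.208 - 0.1201i))/2 = (-0.3814 + 0.06005i)
|11⟩: (0.9707 + (-0.208 - 0.1201i))/2 = (0.3814 - 0.06005i)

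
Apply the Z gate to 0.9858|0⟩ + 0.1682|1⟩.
0.9858|0⟩ - 0.1682|1⟩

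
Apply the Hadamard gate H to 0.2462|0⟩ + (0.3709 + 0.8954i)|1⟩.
(0.4364 + 0.6331i)|0⟩ + (-0.08818 - 0.6331i)|1⟩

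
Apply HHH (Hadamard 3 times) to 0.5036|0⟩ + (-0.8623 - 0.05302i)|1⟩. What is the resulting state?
(-0.2536 - 0.03749i)|0⟩ + (0.9658 + 0.03749i)|1⟩

H² = I, so H^3 = H: a single Hadamard. With (a, b) = (0.5036, (-0.8623 - 0.05302i)), H gives ((a + b)/√2, (a − b)/√2) = ((-0.2536 - 0.03749i), (0.9658 + 0.03749i)).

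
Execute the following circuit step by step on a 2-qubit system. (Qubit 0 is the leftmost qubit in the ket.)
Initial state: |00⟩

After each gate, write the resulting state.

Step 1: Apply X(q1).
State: |01⟩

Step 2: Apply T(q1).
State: (1/√2 + (1/√2)i)|01⟩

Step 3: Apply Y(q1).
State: (1/√2 - (1/√2)i)|00⟩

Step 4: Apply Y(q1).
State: (1/√2 + (1/√2)i)|01⟩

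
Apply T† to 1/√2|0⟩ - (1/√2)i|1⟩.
1/√2|0⟩ + (-1/2 - (1/2)i)|1⟩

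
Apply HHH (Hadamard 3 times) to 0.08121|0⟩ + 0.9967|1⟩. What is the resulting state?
0.7622|0⟩ - 0.6473|1⟩

H² = I, so H^3 = H: a single Hadamard. With (a, b) = (0.08121, 0.9967), H gives ((a + b)/√2, (a − b)/√2) = (0.7622, -0.6473).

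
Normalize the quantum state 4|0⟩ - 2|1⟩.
0.8944|0⟩ - 1/√5|1⟩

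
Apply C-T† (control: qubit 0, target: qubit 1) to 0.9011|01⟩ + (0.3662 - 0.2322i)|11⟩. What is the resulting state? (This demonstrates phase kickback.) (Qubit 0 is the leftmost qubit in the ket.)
0.9011|01⟩ + (0.09475 - 0.4231i)|11⟩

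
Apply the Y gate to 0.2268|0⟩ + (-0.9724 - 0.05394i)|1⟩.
(-0.05394 + 0.9724i)|0⟩ + 0.2268i|1⟩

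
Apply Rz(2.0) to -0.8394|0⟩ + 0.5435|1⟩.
(-0.4535 + 0.7063i)|0⟩ + (0.2937 + 0.4573i)|1⟩

Rz(2.0) = [[e^(−iθ/2), 0], [0, e^(iθ/2)]] with e^(±iθ/2) = cos(θ/2) ± i·sin(θ/2); θ = 2.0, cos(θ/2) ≈ 0.540302, sin(θ/2) ≈ 0.841471.
With a = amp(|0⟩) = -0.8394 and b = amp(|1⟩) = 0.5435:
new amp(|0⟩) = (0.540302 - 0.841471i)·a = (-0.4535 + 0.7063i)
new amp(|1⟩) = (0.540302 + 0.841471i)·b = (0.2937 + 0.4573i)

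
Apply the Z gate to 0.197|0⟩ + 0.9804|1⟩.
0.197|0⟩ - 0.9804|1⟩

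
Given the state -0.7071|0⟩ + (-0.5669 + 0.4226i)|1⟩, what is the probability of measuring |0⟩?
0.5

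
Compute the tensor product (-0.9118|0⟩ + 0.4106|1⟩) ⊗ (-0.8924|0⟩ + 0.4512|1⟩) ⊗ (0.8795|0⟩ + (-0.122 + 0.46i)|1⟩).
0.7156|000⟩ + (-0.09927 + 0.3743i)|001⟩ - 0.3618|010⟩ + (0.05019 - 0.1892i)|011⟩ - 0.3223|100⟩ + (0.0447 - 0.1686i)|101⟩ + 0.1629|110⟩ + (-0.0226 + 0.08522i)|111⟩

amp(|b₁b₂…⟩) = product of the factor amplitudes for bits b₁, b₂, …; only kets whose every factor amplitude is nonzero survive.
|000⟩: (-0.9118)(-0.8924)(0.8795) = 0.7156
|001⟩: (-0.9118)(-0.8924)(-0.122 + 0.46i) = (-0.09927 + 0.3743i)
|010⟩: (-0.9118)(0.4512)(0.8795) = -0.3618
|011⟩: (-0.9118)(0.4512)(-0.122 + 0.46i) = (0.05019 - 0.1892i)
|100⟩: (0.4106)(-0.8924)(0.8795) = -0.3223
|101⟩: (0.4106)(-0.8924)(-0.122 + 0.46i) = (0.0447 - 0.1686i)
|110⟩: (0.4106)(0.4512)(0.8795) = 0.1629
|111⟩: (0.4106)(0.4512)(-0.122 + 0.46i) = (-0.0226 + 0.08522i)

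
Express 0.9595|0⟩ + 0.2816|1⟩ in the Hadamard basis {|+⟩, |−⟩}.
0.8776|+⟩ + 0.4793|−⟩

With |ψ⟩ = α|0⟩ + β|1⟩, the Hadamard-basis coefficients are ⟨+|ψ⟩ = (α + β)/√2 and ⟨−|ψ⟩ = (α − β)/√2.
Here α = 0.9595, β = 0.2816: (α + β)/√2 = 0.8776, (α − β)/√2 = 0.4793.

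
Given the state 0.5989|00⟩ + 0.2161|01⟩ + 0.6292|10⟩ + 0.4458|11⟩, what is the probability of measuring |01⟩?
0.0467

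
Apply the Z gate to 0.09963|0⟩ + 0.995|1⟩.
0.09963|0⟩ - 0.995|1⟩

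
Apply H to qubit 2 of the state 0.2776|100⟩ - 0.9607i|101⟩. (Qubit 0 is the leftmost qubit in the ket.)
(0.1963 - 0.6793i)|100⟩ + (0.1963 + 0.6793i)|101⟩

H on qubit 2 mixes each pair of kets that differ only in qubit 2: amplitudes (a, b) of (|…0…⟩, |…1…⟩) become ((a + b)/√2, (a − b)/√2). Kets absent from the input have amplitude 0.
(|100⟩, |101⟩): (a, b) = (0.2776, -0.9607i) → ((0.1963 - 0.6793i), (0.1963 + 0.6793i))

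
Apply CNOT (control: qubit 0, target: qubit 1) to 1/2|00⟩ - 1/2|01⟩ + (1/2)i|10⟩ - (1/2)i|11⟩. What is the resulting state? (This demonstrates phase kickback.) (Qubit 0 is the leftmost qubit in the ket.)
1/2|00⟩ - 1/2|01⟩ - (1/2)i|10⟩ + (1/2)i|11⟩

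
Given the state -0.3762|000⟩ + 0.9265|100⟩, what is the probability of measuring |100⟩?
0.8584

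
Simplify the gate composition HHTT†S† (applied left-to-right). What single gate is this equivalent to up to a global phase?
S†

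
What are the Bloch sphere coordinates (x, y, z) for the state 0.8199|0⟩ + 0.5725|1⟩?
(0.9388, 0, 0.3445)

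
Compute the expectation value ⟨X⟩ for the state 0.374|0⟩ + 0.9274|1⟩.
0.6937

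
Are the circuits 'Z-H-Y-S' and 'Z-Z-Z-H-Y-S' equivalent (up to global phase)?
Yes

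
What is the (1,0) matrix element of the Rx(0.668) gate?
-0.3278i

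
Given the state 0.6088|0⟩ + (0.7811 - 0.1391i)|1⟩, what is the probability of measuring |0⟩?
0.3706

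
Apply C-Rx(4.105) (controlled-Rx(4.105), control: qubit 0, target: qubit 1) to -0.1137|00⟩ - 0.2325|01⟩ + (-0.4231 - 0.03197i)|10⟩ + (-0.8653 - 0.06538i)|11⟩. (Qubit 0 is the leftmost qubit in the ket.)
-0.1137|00⟩ - 0.2325|01⟩ + (0.1381 + 0.7816i)|10⟩ + (0.3726 + 0.4052i)|11⟩

C-Rx(4.105) leaves the control-|0⟩ kets |00⟩, |01⟩ unchanged and applies Rx(4.105) to qubit 1 on the control-|1⟩ pair (|10⟩, |11⟩).
Rx(4.105) = [[cos(θ/2), −i·sin(θ/2)], [−i·sin(θ/2), cos(θ/2)]]; θ = 4.105, cos(θ/2) ≈ -0.46329, sin(θ/2) ≈ 0.886207.
With a = amp(|10⟩) = (-0.4231 - 0.03197i) and b = amp(|11⟩) = (-0.8653 - 0.06538i):
new amp(|10⟩) = (-0.46329)·a + (-0.886207i)·b = (0.1381 + 0.7816i)
new amp(|11⟩) = (-0.886207i)·a + (-0.46329)·b = (0.3726 + 0.4052i)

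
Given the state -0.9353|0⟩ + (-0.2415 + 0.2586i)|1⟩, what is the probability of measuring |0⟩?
0.8748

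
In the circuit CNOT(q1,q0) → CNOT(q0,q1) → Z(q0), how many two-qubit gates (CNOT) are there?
2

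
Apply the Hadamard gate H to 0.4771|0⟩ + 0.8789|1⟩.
0.9588|0⟩ - 0.2841|1⟩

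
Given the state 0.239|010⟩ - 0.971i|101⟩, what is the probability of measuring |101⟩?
0.9428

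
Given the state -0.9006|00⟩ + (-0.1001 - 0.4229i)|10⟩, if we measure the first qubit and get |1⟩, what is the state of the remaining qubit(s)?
(-0.2303 - 0.9731i)|0⟩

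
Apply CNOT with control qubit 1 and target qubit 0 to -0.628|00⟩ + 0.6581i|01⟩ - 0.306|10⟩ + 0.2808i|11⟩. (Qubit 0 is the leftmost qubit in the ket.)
-0.628|00⟩ + 0.2808i|01⟩ - 0.306|10⟩ + 0.6581i|11⟩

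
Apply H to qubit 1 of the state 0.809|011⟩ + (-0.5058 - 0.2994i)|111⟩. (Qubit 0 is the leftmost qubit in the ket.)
0.572|001⟩ - 0.572|011⟩ + (-0.3577 - 0.2117i)|101⟩ + (0.3577 + 0.2117i)|111⟩

H on qubit 1 mixes each pair of kets that differ only in qubit 1: amplitudes (a, b) of (|…0…⟩, |…1…⟩) become ((a + b)/√2, (a − b)/√2). Kets absent from the input have amplitude 0.
(|001⟩, |011⟩): (a, b) = (0, 0.809) → (0.572, -0.572)
(|101⟩, |111⟩): (a, b) = (0, (-0.5058 - 0.2994i)) → ((-0.3577 - 0.2117i), (0.3577 + 0.2117i))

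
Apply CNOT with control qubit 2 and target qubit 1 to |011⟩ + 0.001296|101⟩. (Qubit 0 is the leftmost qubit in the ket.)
|001⟩ + 0.001296|111⟩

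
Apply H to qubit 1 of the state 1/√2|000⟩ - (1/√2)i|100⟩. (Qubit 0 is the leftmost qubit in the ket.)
1/2|000⟩ + 1/2|010⟩ - (1/2)i|100⟩ - (1/2)i|110⟩

H on qubit 1 mixes each pair of kets that differ only in qubit 1: amplitudes (a, b) of (|…0…⟩, |…1…⟩) become ((a + b)/√2, (a − b)/√2). Kets absent from the input have amplitude 0.
(|000⟩, |010⟩): (a, b) = (1/√2, 0) → (1/2, 1/2)
(|100⟩, |110⟩): (a, b) = (-(1/√2)i, 0) → (-(1/2)i, -(1/2)i)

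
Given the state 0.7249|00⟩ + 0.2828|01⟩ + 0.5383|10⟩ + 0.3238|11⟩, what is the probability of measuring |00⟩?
0.5255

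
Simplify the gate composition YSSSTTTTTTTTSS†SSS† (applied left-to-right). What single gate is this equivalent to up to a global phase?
Y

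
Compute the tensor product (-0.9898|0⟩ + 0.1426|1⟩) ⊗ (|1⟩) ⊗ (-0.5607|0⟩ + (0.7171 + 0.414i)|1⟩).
0.555|010⟩ + (-0.7098 - 0.4098i)|011⟩ - 0.07996|110⟩ + (0.1023 + 0.05904i)|111⟩

amp(|b₁b₂…⟩) = product of the factor amplitudes for bits b₁, b₂, …; only kets whose every factor amplitude is nonzero survive.
|010⟩: (-0.9898)(1)(-0.5607) = 0.555
|011⟩: (-0.9898)(1)(0.7171 + 0.414i) = (-0.7098 - 0.4098i)
|110⟩: (0.1426)(1)(-0.5607) = -0.07996
|111⟩: (0.1426)(1)(0.7171 + 0.414i) = (0.1023 + 0.05904i)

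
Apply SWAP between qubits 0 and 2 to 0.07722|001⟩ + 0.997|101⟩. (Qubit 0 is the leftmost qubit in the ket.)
0.07722|100⟩ + 0.997|101⟩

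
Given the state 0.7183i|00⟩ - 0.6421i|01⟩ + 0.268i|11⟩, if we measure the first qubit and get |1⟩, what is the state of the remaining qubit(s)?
i|1⟩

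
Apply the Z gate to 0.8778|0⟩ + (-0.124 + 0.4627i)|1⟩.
0.8778|0⟩ + (0.124 - 0.4627i)|1⟩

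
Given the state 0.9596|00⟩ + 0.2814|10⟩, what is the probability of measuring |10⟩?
0.07919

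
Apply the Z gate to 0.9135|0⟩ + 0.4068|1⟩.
0.9135|0⟩ - 0.4068|1⟩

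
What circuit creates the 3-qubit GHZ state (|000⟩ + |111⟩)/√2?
H(q0) → CNOT(q0,q1) → CNOT(q0,q2)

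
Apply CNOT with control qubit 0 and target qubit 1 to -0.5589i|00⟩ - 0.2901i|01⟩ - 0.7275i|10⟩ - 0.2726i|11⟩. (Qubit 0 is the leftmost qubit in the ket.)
-0.5589i|00⟩ - 0.2901i|01⟩ - 0.2726i|10⟩ - 0.7275i|11⟩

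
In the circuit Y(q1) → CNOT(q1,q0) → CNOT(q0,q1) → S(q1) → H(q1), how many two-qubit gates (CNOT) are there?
2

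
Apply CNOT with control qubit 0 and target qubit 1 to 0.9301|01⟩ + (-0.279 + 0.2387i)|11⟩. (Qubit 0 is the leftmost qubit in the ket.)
0.9301|01⟩ + (-0.279 + 0.2387i)|10⟩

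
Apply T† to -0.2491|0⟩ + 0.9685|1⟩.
-0.2491|0⟩ + (0.6848 - 0.6848i)|1⟩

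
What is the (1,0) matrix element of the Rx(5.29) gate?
-0.4764i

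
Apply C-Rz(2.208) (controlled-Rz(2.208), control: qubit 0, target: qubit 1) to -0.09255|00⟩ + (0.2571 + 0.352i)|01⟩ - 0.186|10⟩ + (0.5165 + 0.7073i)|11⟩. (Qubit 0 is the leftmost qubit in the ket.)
-0.09255|00⟩ + (0.2571 + 0.352i)|01⟩ + (-0.08371 + 0.1661i)|10⟩ + (-0.3992 + 0.7795i)|11⟩

C-Rz(2.208) leaves the control-|0⟩ kets |00⟩, |01⟩ unchanged and applies Rz(2.208) to qubit 1 on the control-|1⟩ pair (|10⟩, |11⟩).
Rz(2.208) = [[e^(−iθ/2), 0], [0, e^(iθ/2)]] with e^(±iθ/2) = cos(θ/2) ± i·sin(θ/2); θ = 2.208, cos(θ/2) ≈ 0.450028, sin(θ/2) ≈ 0.893015.
With a = amp(|10⟩) = -0.186 and b = amp(|11⟩) = (0.5165 + 0.7073i):
new amp(|10⟩) = (0.450028 - 0.893015i)·a = (-0.08371 + 0.1661i)
new amp(|11⟩) = (0.450028 + 0.893015i)·b = (-0.3992 + 0.7795i)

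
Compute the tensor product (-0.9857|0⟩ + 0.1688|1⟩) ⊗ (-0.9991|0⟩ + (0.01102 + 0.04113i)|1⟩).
0.9848|00⟩ + (-0.01086 - 0.04054i)|01⟩ - 0.1686|10⟩ + (0.00186 + 0.006943i)|11⟩

amp(|b₁b₂…⟩) = product of the factor amplitudes for bits b₁, b₂, …; only kets whose every factor amplitude is nonzero survive.
|00⟩: (-0.9857)(-0.9991) = 0.9848
|01⟩: (-0.9857)(0.01102 + 0.04113i) = (-0.01086 - 0.04054i)
|10⟩: (0.1688)(-0.9991) = -0.1686
|11⟩: (0.1688)(0.01102 + 0.04113i) = (0.00186 + 0.006943i)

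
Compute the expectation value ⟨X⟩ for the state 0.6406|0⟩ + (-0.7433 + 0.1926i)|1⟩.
-0.9523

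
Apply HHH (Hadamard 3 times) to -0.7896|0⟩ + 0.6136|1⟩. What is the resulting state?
-0.1245|0⟩ - 0.9922|1⟩

H² = I, so H^3 = H: a single Hadamard. With (a, b) = (-0.7896, 0.6136), H gives ((a + b)/√2, (a − b)/√2) = (-0.1245, -0.9922).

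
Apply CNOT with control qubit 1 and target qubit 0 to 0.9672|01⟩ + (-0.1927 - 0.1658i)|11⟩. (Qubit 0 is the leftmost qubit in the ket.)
(-0.1927 - 0.1658i)|01⟩ + 0.9672|11⟩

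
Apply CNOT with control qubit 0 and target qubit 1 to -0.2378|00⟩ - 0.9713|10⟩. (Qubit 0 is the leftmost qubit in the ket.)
-0.2378|00⟩ - 0.9713|11⟩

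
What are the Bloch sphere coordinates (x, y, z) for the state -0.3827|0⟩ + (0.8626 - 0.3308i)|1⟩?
(-0.6602, 0.2532, -0.707)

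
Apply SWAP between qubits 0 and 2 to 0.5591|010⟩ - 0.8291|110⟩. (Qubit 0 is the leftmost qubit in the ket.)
0.5591|010⟩ - 0.8291|011⟩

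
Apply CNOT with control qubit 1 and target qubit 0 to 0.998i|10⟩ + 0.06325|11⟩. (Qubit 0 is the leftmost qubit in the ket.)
0.06325|01⟩ + 0.998i|10⟩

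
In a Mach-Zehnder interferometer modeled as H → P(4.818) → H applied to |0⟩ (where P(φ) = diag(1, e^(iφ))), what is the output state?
(0.5527 - 0.4972i)|0⟩ + (0.4473 + 0.4972i)|1⟩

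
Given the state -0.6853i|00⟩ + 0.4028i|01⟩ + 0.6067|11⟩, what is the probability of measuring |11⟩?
0.3681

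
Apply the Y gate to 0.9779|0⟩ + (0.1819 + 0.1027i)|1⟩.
(0.1027 - 0.1819i)|0⟩ + 0.9779i|1⟩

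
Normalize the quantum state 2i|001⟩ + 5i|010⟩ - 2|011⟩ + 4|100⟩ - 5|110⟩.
0.2325i|001⟩ + 0.5812i|010⟩ - 0.2325|011⟩ + 0.465|100⟩ - 0.5812|110⟩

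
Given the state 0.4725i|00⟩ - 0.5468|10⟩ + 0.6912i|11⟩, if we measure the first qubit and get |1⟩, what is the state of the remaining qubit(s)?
-0.6204|0⟩ + 0.7843i|1⟩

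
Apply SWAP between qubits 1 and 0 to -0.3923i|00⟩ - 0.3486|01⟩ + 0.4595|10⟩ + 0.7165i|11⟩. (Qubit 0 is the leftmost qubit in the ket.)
-0.3923i|00⟩ + 0.4595|01⟩ - 0.3486|10⟩ + 0.7165i|11⟩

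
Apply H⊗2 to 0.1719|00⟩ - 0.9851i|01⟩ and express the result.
(0.08595 - 0.4926i)|00⟩ + (0.08595 + 0.4926i)|01⟩ + (0.08595 - 0.4926i)|10⟩ + (0.08595 + 0.4926i)|11⟩

H⊗2 gives amp(|y⟩) = (1/2) Σ_x (−1)^(x·y) amp(|x⟩), where x·y is the number of positions in which both x and y have a 1.
|00⟩: (0.1719 - 0.9851i)/2 = (0.08595 - 0.4926i)
|01⟩: (0.1719 + 0.9851i)/2 = (0.08595 + 0.4926i)
|10⟩: (0.1719 - 0.9851i)/2 = (0.08595 - 0.4926i)
|11⟩: (0.1719 + 0.9851i)/2 = (0.08595 + 0.4926i)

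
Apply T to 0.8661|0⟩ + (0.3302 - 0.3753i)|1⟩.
0.8661|0⟩ + (0.4989 - 0.03189i)|1⟩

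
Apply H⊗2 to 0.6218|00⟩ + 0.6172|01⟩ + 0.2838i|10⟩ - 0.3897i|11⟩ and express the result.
(0.6195 - 0.05295i)|00⟩ + (0.0023 + 0.3368i)|01⟩ + (0.6195 + 0.05295i)|10⟩ + (0.0023 - 0.3368i)|11⟩

H⊗2 gives amp(|y⟩) = (1/2) Σ_x (−1)^(x·y) amp(|x⟩), where x·y is the number of positions in which both x and y have a 1.
|00⟩: (0.6218 + 0.6172 + 0.2838i - 0.3897i)/2 = (0.6195 - 0.05295i)
|01⟩: (0.6218 - 0.6172 + 0.2838i + 0.3897i)/2 = (0.0023 + 0.3368i)
|10⟩: (0.6218 + 0.6172 - 0.2838i + 0.3897i)/2 = (0.6195 + 0.05295i)
|11⟩: (0.6218 - 0.6172 - 0.2838i - 0.3897i)/2 = (0.0023 - 0.3368i)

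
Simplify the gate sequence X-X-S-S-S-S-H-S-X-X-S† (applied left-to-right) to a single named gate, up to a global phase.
H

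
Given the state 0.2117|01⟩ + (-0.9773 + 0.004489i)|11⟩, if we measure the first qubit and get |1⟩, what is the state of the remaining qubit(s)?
(-1 + 0.004593i)|1⟩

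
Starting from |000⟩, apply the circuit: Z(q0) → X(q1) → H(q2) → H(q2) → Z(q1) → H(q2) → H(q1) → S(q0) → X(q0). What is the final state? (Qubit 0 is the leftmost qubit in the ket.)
-1/2|100⟩ - 1/2|101⟩ + 1/2|110⟩ + 1/2|111⟩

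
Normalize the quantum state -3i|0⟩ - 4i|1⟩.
-0.6i|0⟩ - 0.8i|1⟩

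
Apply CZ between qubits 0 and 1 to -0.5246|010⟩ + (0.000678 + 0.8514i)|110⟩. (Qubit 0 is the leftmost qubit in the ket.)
-0.5246|010⟩ + (-0.000678 - 0.8514i)|110⟩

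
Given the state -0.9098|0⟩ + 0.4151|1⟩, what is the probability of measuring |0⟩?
0.8277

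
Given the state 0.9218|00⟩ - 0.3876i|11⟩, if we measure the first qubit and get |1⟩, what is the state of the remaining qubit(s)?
-i|1⟩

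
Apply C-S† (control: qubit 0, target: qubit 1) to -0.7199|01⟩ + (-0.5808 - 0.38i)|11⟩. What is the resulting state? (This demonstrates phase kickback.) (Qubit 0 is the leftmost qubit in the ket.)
-0.7199|01⟩ + (-0.38 + 0.5808i)|11⟩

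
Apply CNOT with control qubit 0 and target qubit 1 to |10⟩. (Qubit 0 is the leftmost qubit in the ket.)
|11⟩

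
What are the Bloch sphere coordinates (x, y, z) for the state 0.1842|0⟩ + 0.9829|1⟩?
(0.3621, 0, -0.9322)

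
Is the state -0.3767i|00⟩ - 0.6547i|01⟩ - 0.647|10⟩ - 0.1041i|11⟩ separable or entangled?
Entangled

Writing the state as a|00⟩ + b|01⟩ + c|10⟩ + d|11⟩, it is a product state iff ad − bc = 0.
Here (a, b, c, d) = (-0.3767i, -0.6547i, -0.647, -0.1041i): ad − bc = (-0.3767i)(-0.1041i) − (-0.6547i)(-0.647) = (-0.03921 - 0.4236i) ≠ 0, so the state is entangled.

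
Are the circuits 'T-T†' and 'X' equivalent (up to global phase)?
No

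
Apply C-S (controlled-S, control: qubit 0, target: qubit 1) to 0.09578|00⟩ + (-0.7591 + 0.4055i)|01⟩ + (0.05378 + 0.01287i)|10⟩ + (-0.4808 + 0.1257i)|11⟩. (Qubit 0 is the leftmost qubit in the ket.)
0.09578|00⟩ + (-0.7591 + 0.4055i)|01⟩ + (0.05378 + 0.01287i)|10⟩ + (-0.1257 - 0.4808i)|11⟩

C-S leaves the control-|0⟩ kets |00⟩, |01⟩ unchanged and applies S to qubit 1 on the control-|1⟩ pair (|10⟩, |11⟩).
S = [[1, 0], [0, i]].
With a = amp(|10⟩) = (0.05378 + 0.01287i) and b = amp(|11⟩) = (-0.4808 + 0.1257i):
new amp(|10⟩) = (1)·a = (0.05378 + 0.01287i)
new amp(|11⟩) = (i)·b = (-0.1257 - 0.4808i)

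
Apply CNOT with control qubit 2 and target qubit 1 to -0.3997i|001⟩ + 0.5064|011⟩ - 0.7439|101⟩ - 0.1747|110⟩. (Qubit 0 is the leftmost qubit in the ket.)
0.5064|001⟩ - 0.3997i|011⟩ - 0.1747|110⟩ - 0.7439|111⟩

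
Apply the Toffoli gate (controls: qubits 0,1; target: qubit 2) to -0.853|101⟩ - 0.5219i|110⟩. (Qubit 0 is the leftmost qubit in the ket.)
-0.853|101⟩ - 0.5219i|111⟩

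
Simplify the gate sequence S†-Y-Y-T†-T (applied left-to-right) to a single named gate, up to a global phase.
S†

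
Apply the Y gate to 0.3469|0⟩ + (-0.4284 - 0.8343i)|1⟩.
(-0.8343 + 0.4284i)|0⟩ + 0.3469i|1⟩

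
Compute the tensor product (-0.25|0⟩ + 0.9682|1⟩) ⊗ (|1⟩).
-0.25|01⟩ + 0.9682|11⟩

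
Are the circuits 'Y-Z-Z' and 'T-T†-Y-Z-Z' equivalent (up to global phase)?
Yes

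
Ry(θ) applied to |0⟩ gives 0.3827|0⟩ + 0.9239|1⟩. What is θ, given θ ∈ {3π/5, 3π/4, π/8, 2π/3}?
3π/4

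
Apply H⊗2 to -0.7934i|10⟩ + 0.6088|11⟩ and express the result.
(0.3044 - 0.3967i)|00⟩ + (-0.3044 - 0.3967i)|01⟩ + (-0.3044 + 0.3967i)|10⟩ + (0.3044 + 0.3967i)|11⟩

H⊗2 gives amp(|y⟩) = (1/2) Σ_x (−1)^(x·y) amp(|x⟩), where x·y is the number of positions in which both x and y have a 1.
|00⟩: (-0.7934i + 0.6088)/2 = (0.3044 - 0.3967i)
|01⟩: (-0.7934i - 0.6088)/2 = (-0.3044 - 0.3967i)
|10⟩: (0.7934i - 0.6088)/2 = (-0.3044 + 0.3967i)
|11⟩: (0.7934i + 0.6088)/2 = (0.3044 + 0.3967i)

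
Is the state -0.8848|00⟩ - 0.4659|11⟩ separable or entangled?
Entangled

Writing the state as a|00⟩ + b|01⟩ + c|10⟩ + d|11⟩, it is a product state iff ad − bc = 0.
Here (a, b, c, d) = (-0.8848, 0, 0, -0.4659): ad − bc = (-0.8848)(-0.4659) − (0)(0) = 0.4122 ≠ 0, so the state is entangled.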